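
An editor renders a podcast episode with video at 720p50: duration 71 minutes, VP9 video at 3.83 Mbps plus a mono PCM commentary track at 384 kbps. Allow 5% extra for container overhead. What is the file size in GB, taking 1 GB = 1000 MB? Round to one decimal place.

2.4 GB

71 min = 4260 s
Audio: 384 kbps = 0.384 Mbps.
Total bitrate: 3.83 + 0.384 = 4.214 Mbps.
Stream data: 4.214 Mbps × 4260 s = 17951.6 Mb.
With 5% container overhead: ×1.05.
18,849 Mb ÷ 8 = 2,356 MB → 2.356 GB.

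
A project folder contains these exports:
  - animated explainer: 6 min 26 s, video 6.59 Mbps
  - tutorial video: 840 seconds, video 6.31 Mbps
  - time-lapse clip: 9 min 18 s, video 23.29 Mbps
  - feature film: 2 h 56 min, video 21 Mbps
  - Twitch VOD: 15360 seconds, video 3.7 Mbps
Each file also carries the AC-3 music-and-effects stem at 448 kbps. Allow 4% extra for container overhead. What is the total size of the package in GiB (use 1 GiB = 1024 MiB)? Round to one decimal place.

37.8 GiB

Audio: 448 kbps = 0.448 Mbps.
animated explainer: 7.038 Mbps × 386 s × 1.04 = 2825.3 Mb
tutorial video: 6.758 Mbps × 840 s × 1.04 = 5903.8 Mb
time-lapse clip: 23.738 Mbps × 558 s × 1.04 = 13775.6 Mb
feature film: 21.448 Mbps × 10560 s × 1.04 = 235550.5 Mb
Twitch VOD: 4.148 Mbps × 15360 s × 1.04 = 66261.8 Mb
Total: 324317.1 Mb = 40539.6 MB.
= 37.76 GiB.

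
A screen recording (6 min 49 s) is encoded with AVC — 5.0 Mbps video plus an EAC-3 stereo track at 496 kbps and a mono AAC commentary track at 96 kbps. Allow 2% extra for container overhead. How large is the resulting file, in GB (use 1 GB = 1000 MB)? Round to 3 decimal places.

0.292 GB

6 min 49 s = 409 s
Audio total: 496 + 96 = 592 kbps = 0.592 Mbps.
Total bitrate: 5.0 + 0.592 = 5.592 Mbps.
Stream data: 5.592 Mbps × 409 s = 2287.1 Mb.
With 2% container overhead: ×1.02.
2,333 Mb ÷ 8 = 291.6 MB → 0.2916 GB.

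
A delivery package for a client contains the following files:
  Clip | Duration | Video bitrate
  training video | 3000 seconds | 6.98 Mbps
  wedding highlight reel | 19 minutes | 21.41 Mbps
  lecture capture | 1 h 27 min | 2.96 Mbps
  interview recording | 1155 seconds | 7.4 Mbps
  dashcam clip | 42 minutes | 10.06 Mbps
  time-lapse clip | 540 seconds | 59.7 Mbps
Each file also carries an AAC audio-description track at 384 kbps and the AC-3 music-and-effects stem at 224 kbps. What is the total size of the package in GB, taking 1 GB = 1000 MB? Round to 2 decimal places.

Audio total: 384 + 224 = 608 kbps = 0.608 Mbps.
training video: 7.588 Mbps × 3000 s = 22764.0 Mb
wedding highlight reel: 22.018 Mbps × 1140 s = 25100.5 Mb
lecture capture: 3.568 Mbps × 5220 s = 18625.0 Mb
interview recording: 8.008 Mbps × 1155 s = 9249.2 Mb
dashcam clip: 10.668 Mbps × 2520 s = 26883.4 Mb
time-lapse clip: 60.308 Mbps × 540 s = 32566.3 Mb
Total: 135188.4 Mb = 16898.5 MB.
= 16.90 GB.

16.90 GB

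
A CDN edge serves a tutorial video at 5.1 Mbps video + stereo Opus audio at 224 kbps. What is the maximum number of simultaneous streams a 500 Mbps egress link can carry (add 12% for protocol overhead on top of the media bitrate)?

Audio: 224 kbps = 0.224 Mbps.
Per-viewer media rate: 5.324 Mbps.
On the wire with 12% overhead: 5.963 Mbps.
500 Mbps = 500.0 Mbps; 500.0 / 5.963 = 83.85 → 83 viewers.

83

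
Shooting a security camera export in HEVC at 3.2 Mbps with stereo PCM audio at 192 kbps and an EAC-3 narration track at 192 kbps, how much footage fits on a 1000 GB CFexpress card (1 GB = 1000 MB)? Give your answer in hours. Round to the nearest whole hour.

Audio total: 192 + 192 = 384 kbps = 0.384 Mbps.
Total bitrate: 3.2 + 0.384 = 3.584 Mbps.
Capacity: 1000 GB = 8,000,000 Mb.
Recording time: 8,000,000 / 3.584 = 2,232,143 s ≈ 620 hours.

620 hours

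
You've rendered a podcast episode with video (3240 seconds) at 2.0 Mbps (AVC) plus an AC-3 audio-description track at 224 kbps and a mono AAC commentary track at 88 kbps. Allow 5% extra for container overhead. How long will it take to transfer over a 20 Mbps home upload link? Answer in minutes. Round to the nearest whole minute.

Audio total: 224 + 88 = 312 kbps = 0.312 Mbps.
Total bitrate: 2.312 Mbps.
File: 2.312 Mbps × 3240 s = 7490.9 Mb.
With 5% container overhead: ×1.05. → 7865.4 Mb.
At 20 Mbps: 7865.4 / 20 = 393.3 s ≈ 6.55 minutes.

7 minutes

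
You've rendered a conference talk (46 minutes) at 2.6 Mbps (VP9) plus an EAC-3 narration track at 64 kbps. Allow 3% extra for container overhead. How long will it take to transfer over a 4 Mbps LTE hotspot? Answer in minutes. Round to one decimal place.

46 min = 2760 s
Audio: 64 kbps = 0.064 Mbps.
Total bitrate: 2.664 Mbps.
File: 2.664 Mbps × 2760 s = 7352.6 Mb.
With 3% container overhead: ×1.03. → 7573.2 Mb.
At 4 Mbps: 7573.2 / 4 = 1893.3 s ≈ 31.6 minutes.

31.6 minutes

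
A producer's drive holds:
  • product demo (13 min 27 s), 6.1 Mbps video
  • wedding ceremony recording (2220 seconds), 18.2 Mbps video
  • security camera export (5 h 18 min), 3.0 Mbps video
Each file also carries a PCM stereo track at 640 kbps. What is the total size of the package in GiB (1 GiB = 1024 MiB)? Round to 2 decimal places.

13.59 GiB

Audio: 640 kbps = 0.640 Mbps.
product demo: 6.740 Mbps × 807 s = 5439.2 Mb
wedding ceremony recording: 18.840 Mbps × 2220 s = 41824.8 Mb
security camera export: 3.640 Mbps × 19080 s = 69451.2 Mb
Total: 116715.2 Mb = 14589.4 MB.
= 13.59 GiB.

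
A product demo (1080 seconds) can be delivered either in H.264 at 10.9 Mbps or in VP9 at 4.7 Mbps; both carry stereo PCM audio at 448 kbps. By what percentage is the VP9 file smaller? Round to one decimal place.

54.6%

Audio: 448 kbps = 0.448 Mbps.
H.264: 11.348 Mbps × 1080 s = 12255.8 Mb = 1.532 GB.
VP9: 5.148 Mbps × 1080 s = 5559.8 Mb = 0.695 GB.
Reduction: (1 − 0.695/1.532) × 100 = 54.64%.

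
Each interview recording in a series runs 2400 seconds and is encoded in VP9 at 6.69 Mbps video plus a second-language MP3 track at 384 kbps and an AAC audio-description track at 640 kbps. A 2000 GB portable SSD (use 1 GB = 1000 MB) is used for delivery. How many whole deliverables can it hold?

864

Audio total: 384 + 640 = 1024 kbps = 1.024 Mbps.
Total bitrate: 7.714 Mbps.
Per item: 7.714 Mbps × 2400 s = 18,514 Mb = 2,314 MB.
Capacity: 2000 GB = 16,000,000 Mb; 864.23 items → 864 complete.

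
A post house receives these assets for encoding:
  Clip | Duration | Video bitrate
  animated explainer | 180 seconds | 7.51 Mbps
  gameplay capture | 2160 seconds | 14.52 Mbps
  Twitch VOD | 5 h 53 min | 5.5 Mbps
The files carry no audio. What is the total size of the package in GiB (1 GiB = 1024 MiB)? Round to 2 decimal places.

17.37 GiB

animated explainer: 7.510 Mbps × 180 s = 1351.8 Mb
gameplay capture: 14.520 Mbps × 2160 s = 31363.2 Mb
Twitch VOD: 5.500 Mbps × 21180 s = 116490.0 Mb
Total: 149205.0 Mb = 18650.6 MB.
= 17.37 GiB.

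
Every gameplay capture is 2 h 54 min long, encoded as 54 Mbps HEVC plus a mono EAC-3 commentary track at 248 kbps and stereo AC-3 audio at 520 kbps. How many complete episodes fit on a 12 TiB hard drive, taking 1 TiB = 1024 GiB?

184

2 h 54 min = 174 min = 10440 s
Audio total: 248 + 520 = 768 kbps = 0.768 Mbps.
Total bitrate: 54.768 Mbps.
Per item: 54.768 Mbps × 10440 s = 571,778 Mb = 71,472 MB.
Capacity: 12 TiB = 105,553,116 Mb; 184.61 items → 184 complete.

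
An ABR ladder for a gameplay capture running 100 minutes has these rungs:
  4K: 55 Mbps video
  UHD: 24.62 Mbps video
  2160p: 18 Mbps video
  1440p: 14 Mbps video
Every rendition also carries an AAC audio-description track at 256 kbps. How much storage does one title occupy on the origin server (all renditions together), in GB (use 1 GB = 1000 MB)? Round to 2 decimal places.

84.48 GB

100 min = 6000 s
Audio: 256 kbps = 0.256 Mbps.
Sum of rendition bitrates: (55+0.256) + (24.62+0.256) + (18+0.256) + (14+0.256) = 112.644 Mbps.
× 6000 s = 675,864 Mb = 84,483 MB = 84.48 GB.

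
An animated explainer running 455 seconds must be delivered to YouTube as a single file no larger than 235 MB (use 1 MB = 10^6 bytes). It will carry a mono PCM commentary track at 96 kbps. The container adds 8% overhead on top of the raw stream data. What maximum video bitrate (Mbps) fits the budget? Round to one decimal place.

3.7 Mbps

Budget: 235 MB = 1880.0 Mb.
Stream payload after overhead: 1880.0 / 1.08 = 1740.7 Mb.
Total bitrate budget: 1740.7 Mb / 455 s = 3.826 Mbps.
Audio: 96 kbps = 0.096 Mbps.
Video: 3.826 − 0.096 = 3.730 Mbps.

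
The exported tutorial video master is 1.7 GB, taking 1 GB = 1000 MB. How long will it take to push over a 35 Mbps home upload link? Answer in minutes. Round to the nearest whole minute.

6 minutes

File: 1.7 GB = 13600.0 Mb.
At 35 Mbps: 13600.0 / 35 = 388.6 s ≈ 6.48 minutes.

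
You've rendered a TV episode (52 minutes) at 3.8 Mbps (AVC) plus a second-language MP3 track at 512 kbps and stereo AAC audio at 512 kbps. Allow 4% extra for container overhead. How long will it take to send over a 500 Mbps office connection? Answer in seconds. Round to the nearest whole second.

52 min = 3120 s
Audio total: 512 + 512 = 1024 kbps = 1.024 Mbps.
Total bitrate: 4.824 Mbps.
File: 4.824 Mbps × 3120 s = 15050.9 Mb.
With 4% container overhead: ×1.04. → 15652.9 Mb.
At 500 Mbps: 15652.9 / 500 = 31.3 s ≈ 31.3 seconds.

31 seconds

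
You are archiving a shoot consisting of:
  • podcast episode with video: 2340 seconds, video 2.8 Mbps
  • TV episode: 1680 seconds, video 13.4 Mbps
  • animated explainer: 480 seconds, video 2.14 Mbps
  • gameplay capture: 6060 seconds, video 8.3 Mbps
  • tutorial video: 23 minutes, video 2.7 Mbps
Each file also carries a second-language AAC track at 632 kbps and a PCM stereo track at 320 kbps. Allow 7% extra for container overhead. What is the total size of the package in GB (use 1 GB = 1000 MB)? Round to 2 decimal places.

12.77 GB

Audio total: 632 + 320 = 952 kbps = 0.952 Mbps.
podcast episode with video: 3.752 Mbps × 2340 s × 1.07 = 9394.3 Mb
TV episode: 14.352 Mbps × 1680 s × 1.07 = 25799.2 Mb
animated explainer: 3.092 Mbps × 480 s × 1.07 = 1588.1 Mb
gameplay capture: 9.252 Mbps × 6060 s × 1.07 = 59991.8 Mb
tutorial video: 3.652 Mbps × 1380 s × 1.07 = 5392.5 Mb
Total: 102165.8 Mb = 12770.7 MB.
= 12.77 GB.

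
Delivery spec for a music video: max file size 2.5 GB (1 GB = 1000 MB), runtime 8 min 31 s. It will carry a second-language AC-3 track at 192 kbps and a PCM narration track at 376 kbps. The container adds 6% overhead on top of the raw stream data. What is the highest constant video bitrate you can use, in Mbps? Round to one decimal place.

Budget: 2.5 GB = 20000.0 Mb.
Stream payload after overhead: 20000.0 / 1.06 = 18867.9 Mb.
8 min 31 s = 511 s
Total bitrate budget: 18867.9 Mb / 511 s = 36.924 Mbps.
Audio total: 192 + 376 = 568 kbps = 0.568 Mbps.
Video: 36.924 − 0.568 = 36.356 Mbps.

36.4 Mbps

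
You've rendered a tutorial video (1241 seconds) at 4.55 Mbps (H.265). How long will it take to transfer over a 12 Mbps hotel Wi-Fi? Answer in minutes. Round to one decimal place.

File: 4.550 Mbps × 1241 s = 5646.6 Mb.
At 12 Mbps: 5646.6 / 12 = 470.5 s ≈ 7.84 minutes.

7.8 minutes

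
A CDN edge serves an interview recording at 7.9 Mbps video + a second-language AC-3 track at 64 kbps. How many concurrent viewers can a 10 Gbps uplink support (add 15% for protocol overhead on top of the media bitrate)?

Audio: 64 kbps = 0.064 Mbps.
Per-viewer media rate: 7.964 Mbps.
On the wire with 15% overhead: 9.159 Mbps.
10 Gbps = 10,000 Mbps; 10,000 / 9.159 = 1091.87 → 1091 viewers.

1091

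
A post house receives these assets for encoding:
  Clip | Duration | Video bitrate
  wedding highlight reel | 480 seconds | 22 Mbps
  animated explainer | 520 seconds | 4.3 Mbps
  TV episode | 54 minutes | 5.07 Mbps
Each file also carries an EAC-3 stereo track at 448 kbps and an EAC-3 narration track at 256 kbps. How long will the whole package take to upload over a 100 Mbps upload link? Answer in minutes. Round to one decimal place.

5.4 minutes

Audio total: 448 + 256 = 704 kbps = 0.704 Mbps.
wedding highlight reel: 22.704 Mbps × 480 s = 10897.9 Mb
animated explainer: 5.004 Mbps × 520 s = 2602.1 Mb
TV episode: 5.774 Mbps × 3240 s = 18707.8 Mb
Total: 32207.8 Mb = 4026.0 MB.
At 100 Mbps: 32207.8 / 100 = 322 s ≈ 5.37 minutes.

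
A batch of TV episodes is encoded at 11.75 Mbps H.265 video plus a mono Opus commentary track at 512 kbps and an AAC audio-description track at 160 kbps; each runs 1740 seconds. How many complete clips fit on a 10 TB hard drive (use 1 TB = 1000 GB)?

Audio total: 512 + 160 = 672 kbps = 0.672 Mbps.
Total bitrate: 12.422 Mbps.
Per item: 12.422 Mbps × 1740 s = 21,614 Mb = 2,702 MB.
Capacity: 10 TB = 80,000,000 Mb; 3701.26 items → 3701 complete.

3701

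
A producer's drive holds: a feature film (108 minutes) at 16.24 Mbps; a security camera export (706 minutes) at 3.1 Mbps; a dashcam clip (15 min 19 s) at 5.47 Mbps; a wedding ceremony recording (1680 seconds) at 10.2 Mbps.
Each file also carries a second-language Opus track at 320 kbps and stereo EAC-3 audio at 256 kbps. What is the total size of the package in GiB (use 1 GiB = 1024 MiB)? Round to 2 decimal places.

Audio total: 320 + 256 = 576 kbps = 0.576 Mbps.
feature film: 16.816 Mbps × 6480 s = 108967.7 Mb
security camera export: 3.676 Mbps × 42360 s = 155715.4 Mb
dashcam clip: 6.046 Mbps × 919 s = 5556.3 Mb
wedding ceremony recording: 10.776 Mbps × 1680 s = 18103.7 Mb
Total: 288343.0 Mb = 36042.9 MB.
= 33.57 GiB.

33.57 GiB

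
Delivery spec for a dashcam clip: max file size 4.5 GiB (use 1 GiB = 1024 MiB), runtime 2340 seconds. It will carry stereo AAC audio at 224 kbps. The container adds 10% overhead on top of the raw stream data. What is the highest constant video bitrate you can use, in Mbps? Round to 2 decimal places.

Budget: 4.5 GiB = 38654.7 Mb.
Stream payload after overhead: 38654.7 / 1.10 = 35140.6 Mb.
Total bitrate budget: 35140.6 Mb / 2340 s = 15.017 Mbps.
Audio: 224 kbps = 0.224 Mbps.
Video: 15.017 − 0.224 = 14.793 Mbps.

14.79 Mbps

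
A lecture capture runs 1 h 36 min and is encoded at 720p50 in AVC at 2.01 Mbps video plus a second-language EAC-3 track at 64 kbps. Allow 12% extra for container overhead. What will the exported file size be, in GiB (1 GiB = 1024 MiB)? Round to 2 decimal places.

1.56 GiB

1 h 36 min = 96 min = 5760 s
Audio: 64 kbps = 0.064 Mbps.
Total bitrate: 2.01 + 0.064 = 2.074 Mbps.
Stream data: 2.074 Mbps × 5760 s = 11946.2 Mb.
With 12% container overhead: ×1.12.
13,380 Mb = 1,672,473,600 bytes ÷ 1,073,741,824 = 1.558 GiB.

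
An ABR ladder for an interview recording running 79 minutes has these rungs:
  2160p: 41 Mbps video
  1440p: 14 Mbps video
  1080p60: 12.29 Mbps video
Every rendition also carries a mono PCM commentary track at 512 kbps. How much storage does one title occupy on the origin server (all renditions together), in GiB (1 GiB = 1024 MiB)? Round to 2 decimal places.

79 min = 4740 s
Audio: 512 kbps = 0.512 Mbps.
Sum of rendition bitrates: (41+0.512) + (14+0.512) + (12.29+0.512) = 68.826 Mbps.
× 4740 s = 326,235 Mb = 40,779 MB = 37.98 GiB.

37.98 GiB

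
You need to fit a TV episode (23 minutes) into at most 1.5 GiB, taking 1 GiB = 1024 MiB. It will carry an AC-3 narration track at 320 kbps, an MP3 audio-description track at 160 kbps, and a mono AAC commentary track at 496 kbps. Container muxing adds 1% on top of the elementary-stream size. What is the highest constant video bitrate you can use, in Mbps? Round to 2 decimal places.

8.27 Mbps

Budget: 1.5 GiB = 12884.9 Mb.
Stream payload after overhead: 12884.9 / 1.01 = 12757.3 Mb.
23 min = 1380 s
Total bitrate budget: 12757.3 Mb / 1380 s = 9.244 Mbps.
Audio total: 320 + 160 + 496 = 976 kbps = 0.976 Mbps.
Video: 9.244 − 0.976 = 8.268 Mbps.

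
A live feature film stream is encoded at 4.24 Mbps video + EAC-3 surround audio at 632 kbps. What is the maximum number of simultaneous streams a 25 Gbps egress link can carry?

Audio: 632 kbps = 0.632 Mbps.
Per-viewer media rate: 4.872 Mbps.
25 Gbps = 25,000 Mbps; 25,000 / 4.872 = 5131.36 → 5131 viewers.

5131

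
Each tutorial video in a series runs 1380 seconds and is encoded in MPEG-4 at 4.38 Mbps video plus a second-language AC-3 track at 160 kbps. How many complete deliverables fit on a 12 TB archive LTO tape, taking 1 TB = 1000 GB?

Audio: 160 kbps = 0.160 Mbps.
Total bitrate: 4.540 Mbps.
Per item: 4.540 Mbps × 1380 s = 6,265 Mb = 783.1 MB.
Capacity: 12 TB = 96,000,000 Mb; 15322.74 items → 15322 complete.

15322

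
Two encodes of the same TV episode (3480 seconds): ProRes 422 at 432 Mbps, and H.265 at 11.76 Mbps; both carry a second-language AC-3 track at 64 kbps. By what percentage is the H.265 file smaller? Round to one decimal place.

97.3%

Audio: 64 kbps = 0.064 Mbps.
ProRes 422: 432.064 Mbps × 3480 s = 1503582.7 Mb = 187.948 GB.
H.265: 11.824 Mbps × 3480 s = 41147.5 Mb = 5.143 GB.
Reduction: (1 − 5.143/187.948) × 100 = 97.26%.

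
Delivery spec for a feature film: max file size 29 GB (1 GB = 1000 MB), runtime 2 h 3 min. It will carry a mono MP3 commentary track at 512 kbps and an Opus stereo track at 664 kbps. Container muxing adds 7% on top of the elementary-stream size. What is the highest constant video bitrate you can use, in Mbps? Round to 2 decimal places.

Budget: 29 GB = 232000.0 Mb.
Stream payload after overhead: 232000.0 / 1.07 = 216822.4 Mb.
2 h 3 min = 123 min = 7380 s
Total bitrate budget: 216822.4 Mb / 7380 s = 29.380 Mbps.
Audio total: 512 + 664 = 1176 kbps = 1.176 Mbps.
Video: 29.380 − 1.176 = 28.204 Mbps.

28.20 Mbps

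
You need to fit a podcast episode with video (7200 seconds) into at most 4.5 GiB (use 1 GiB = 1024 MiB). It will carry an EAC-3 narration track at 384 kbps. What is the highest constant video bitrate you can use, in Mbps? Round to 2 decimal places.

4.98 Mbps

Budget: 4.5 GiB = 38654.7 Mb.
Total bitrate budget: 38654.7 Mb / 7200 s = 5.369 Mbps.
Audio: 384 kbps = 0.384 Mbps.
Video: 5.369 − 0.384 = 4.985 Mbps.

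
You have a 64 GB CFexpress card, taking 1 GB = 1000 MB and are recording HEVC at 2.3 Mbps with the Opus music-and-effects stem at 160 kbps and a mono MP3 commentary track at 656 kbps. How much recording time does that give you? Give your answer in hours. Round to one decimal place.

45.6 hours

Audio total: 160 + 656 = 816 kbps = 0.816 Mbps.
Total bitrate: 2.3 + 0.816 = 3.116 Mbps.
Capacity: 64 GB = 512,000 Mb.
Recording time: 512,000 / 3.116 = 164,313 s ≈ 45.6 hours.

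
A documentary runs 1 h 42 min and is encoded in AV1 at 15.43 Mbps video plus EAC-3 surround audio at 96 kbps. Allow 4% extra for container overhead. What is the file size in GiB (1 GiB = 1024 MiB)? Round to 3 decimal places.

11.504 GiB

1 h 42 min = 102 min = 6120 s
Audio: 96 kbps = 0.096 Mbps.
Total bitrate: 15.43 + 0.096 = 15.526 Mbps.
Stream data: 15.526 Mbps × 6120 s = 95019.1 Mb.
With 4% container overhead: ×1.04.
98,820 Mb = 12,352,485,600 bytes ÷ 1,073,741,824 = 11.50 GiB.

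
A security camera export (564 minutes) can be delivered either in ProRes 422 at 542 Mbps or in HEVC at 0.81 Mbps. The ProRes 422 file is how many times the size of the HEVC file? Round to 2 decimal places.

564 min = 33840 s
ProRes 422: 542.000 Mbps × 33840 s = 18341280.0 Mb = 2292.660 GB.
HEVC: 0.810 Mbps × 33840 s = 27410.4 Mb = 3.426 GB.
Ratio: 2292.660 / 3.426 = 669.136.

669.14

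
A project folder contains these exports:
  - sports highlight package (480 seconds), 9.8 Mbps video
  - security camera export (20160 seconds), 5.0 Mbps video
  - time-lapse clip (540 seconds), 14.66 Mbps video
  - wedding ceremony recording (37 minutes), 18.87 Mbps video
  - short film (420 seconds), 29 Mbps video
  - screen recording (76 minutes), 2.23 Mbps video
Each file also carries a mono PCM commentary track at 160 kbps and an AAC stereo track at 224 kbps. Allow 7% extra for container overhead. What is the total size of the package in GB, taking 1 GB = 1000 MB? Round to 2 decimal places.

25.22 GB

Audio total: 160 + 224 = 384 kbps = 0.384 Mbps.
sports highlight package: 10.184 Mbps × 480 s × 1.07 = 5230.5 Mb
security camera export: 5.384 Mbps × 20160 s × 1.07 = 116139.3 Mb
time-lapse clip: 15.044 Mbps × 540 s × 1.07 = 8692.4 Mb
wedding ceremony recording: 19.254 Mbps × 2220 s × 1.07 = 45736.0 Mb
short film: 29.384 Mbps × 420 s × 1.07 = 13205.2 Mb
screen recording: 2.614 Mbps × 4560 s × 1.07 = 12754.2 Mb
Total: 201757.6 Mb = 25219.7 MB.
= 25.22 GB.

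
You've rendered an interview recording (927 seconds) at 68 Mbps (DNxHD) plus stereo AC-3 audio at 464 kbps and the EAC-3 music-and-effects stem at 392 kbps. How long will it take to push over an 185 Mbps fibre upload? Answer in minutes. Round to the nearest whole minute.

6 minutes

Audio total: 464 + 392 = 856 kbps = 0.856 Mbps.
Total bitrate: 68.856 Mbps.
File: 68.856 Mbps × 927 s = 63829.5 Mb.
At 185 Mbps: 63829.5 / 185 = 345.0 s ≈ 5.75 minutes.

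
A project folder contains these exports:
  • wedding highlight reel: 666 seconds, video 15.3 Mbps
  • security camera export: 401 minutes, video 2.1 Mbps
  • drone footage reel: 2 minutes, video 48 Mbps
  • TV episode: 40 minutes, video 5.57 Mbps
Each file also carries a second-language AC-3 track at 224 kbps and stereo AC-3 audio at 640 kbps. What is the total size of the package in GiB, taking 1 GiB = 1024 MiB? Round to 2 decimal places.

Audio total: 224 + 640 = 864 kbps = 0.864 Mbps.
wedding highlight reel: 16.164 Mbps × 666 s = 10765.2 Mb
security camera export: 2.964 Mbps × 24060 s = 71313.8 Mb
drone footage reel: 48.864 Mbps × 120 s = 5863.7 Mb
TV episode: 6.434 Mbps × 2400 s = 15441.6 Mb
Total: 103384.3 Mb = 12923.0 MB.
= 12.04 GiB.

12.04 GiB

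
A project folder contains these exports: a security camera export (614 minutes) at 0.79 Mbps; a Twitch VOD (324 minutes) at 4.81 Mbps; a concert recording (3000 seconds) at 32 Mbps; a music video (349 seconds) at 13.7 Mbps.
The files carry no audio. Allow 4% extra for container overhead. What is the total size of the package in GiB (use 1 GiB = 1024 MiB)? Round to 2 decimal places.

27.05 GiB

security camera export: 0.790 Mbps × 36840 s × 1.04 = 30267.7 Mb
Twitch VOD: 4.810 Mbps × 19440 s × 1.04 = 97246.7 Mb
concert recording: 32.000 Mbps × 3000 s × 1.04 = 99840.0 Mb
music video: 13.700 Mbps × 349 s × 1.04 = 4972.6 Mb
Total: 232327.0 Mb = 29040.9 MB.
= 27.05 GiB.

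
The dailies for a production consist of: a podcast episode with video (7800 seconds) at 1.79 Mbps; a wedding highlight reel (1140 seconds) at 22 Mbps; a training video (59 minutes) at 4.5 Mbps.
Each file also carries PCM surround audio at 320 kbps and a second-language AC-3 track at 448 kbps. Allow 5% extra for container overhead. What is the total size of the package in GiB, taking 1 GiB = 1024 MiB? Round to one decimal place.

Audio total: 320 + 448 = 768 kbps = 0.768 Mbps.
podcast episode with video: 2.558 Mbps × 7800 s × 1.05 = 20950.0 Mb
wedding highlight reel: 22.768 Mbps × 1140 s × 1.05 = 27253.3 Mb
training video: 5.268 Mbps × 3540 s × 1.05 = 19581.2 Mb
Total: 67784.5 Mb = 8473.1 MB.
= 7.891 GiB.

7.9 GiB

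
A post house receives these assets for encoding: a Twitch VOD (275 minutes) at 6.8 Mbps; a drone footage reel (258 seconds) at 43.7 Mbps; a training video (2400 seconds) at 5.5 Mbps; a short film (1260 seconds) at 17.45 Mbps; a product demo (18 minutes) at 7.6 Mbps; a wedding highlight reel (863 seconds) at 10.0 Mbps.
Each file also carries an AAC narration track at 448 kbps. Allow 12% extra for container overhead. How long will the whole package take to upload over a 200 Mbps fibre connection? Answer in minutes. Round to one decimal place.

Audio: 448 kbps = 0.448 Mbps.
Twitch VOD: 7.248 Mbps × 16500 s × 1.12 = 133943.0 Mb
drone footage reel: 44.148 Mbps × 258 s × 1.12 = 12757.0 Mb
training video: 5.948 Mbps × 2400 s × 1.12 = 15988.2 Mb
short film: 17.898 Mbps × 1260 s × 1.12 = 25257.7 Mb
product demo: 8.048 Mbps × 1080 s × 1.12 = 9734.9 Mb
wedding highlight reel: 10.448 Mbps × 863 s × 1.12 = 10098.6 Mb
Total: 207779.4 Mb = 25972.4 MB.
At 200 Mbps: 207779.4 / 200 = 1039 s ≈ 17.3 minutes.

17.3 minutes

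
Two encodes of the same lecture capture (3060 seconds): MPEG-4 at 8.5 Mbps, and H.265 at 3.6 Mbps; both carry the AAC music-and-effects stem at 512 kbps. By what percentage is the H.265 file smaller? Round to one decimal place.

54.4%

Audio: 512 kbps = 0.512 Mbps.
MPEG-4: 9.012 Mbps × 3060 s = 27576.7 Mb = 3.447 GB.
H.265: 4.112 Mbps × 3060 s = 12582.7 Mb = 1.573 GB.
Reduction: (1 − 1.573/3.447) × 100 = 54.37%.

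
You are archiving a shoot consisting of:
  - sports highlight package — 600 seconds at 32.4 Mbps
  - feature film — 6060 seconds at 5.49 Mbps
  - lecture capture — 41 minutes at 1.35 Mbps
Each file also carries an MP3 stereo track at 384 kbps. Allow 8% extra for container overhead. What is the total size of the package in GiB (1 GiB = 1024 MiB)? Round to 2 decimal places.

7.48 GiB

Audio: 384 kbps = 0.384 Mbps.
sports highlight package: 32.784 Mbps × 600 s × 1.08 = 21244.0 Mb
feature film: 5.874 Mbps × 6060 s × 1.08 = 38444.2 Mb
lecture capture: 1.734 Mbps × 2460 s × 1.08 = 4606.9 Mb
Total: 64295.1 Mb = 8036.9 MB.
= 7.485 GiB.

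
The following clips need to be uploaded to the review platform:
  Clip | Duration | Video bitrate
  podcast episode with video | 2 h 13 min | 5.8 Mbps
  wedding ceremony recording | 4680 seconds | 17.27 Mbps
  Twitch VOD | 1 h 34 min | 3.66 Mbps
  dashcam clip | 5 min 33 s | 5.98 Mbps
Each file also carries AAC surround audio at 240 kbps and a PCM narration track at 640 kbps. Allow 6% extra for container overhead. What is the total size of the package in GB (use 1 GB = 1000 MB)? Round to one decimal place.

Audio total: 240 + 640 = 880 kbps = 0.880 Mbps.
podcast episode with video: 6.680 Mbps × 7980 s × 1.06 = 56504.8 Mb
wedding ceremony recording: 18.150 Mbps × 4680 s × 1.06 = 90038.5 Mb
Twitch VOD: 4.540 Mbps × 5640 s × 1.06 = 27141.9 Mb
dashcam clip: 6.860 Mbps × 333 s × 1.06 = 2421.4 Mb
Total: 176106.7 Mb = 22013.3 MB.
= 22.01 GB.

22.0 GB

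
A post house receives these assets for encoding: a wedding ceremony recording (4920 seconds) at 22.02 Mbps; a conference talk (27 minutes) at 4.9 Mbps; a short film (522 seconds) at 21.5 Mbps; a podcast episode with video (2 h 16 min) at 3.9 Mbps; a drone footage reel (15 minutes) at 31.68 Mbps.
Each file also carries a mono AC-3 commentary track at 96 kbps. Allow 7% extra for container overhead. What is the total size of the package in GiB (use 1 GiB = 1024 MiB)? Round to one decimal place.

Audio: 96 kbps = 0.096 Mbps.
wedding ceremony recording: 22.116 Mbps × 4920 s × 1.07 = 116427.5 Mb
conference talk: 4.996 Mbps × 1620 s × 1.07 = 8660.1 Mb
short film: 21.596 Mbps × 522 s × 1.07 = 12062.2 Mb
podcast episode with video: 3.996 Mbps × 8160 s × 1.07 = 34889.9 Mb
drone footage reel: 31.776 Mbps × 900 s × 1.07 = 30600.3 Mb
Total: 202639.9 Mb = 25330.0 MB.
= 23.59 GiB.

23.6 GiB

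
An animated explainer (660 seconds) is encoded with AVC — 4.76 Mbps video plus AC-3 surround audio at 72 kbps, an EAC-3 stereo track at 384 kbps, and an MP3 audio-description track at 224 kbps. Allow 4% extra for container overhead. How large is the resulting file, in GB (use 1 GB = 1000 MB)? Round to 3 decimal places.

0.467 GB

Audio total: 72 + 384 + 224 = 680 kbps = 0.680 Mbps.
Total bitrate: 4.76 + 0.680 = 5.440 Mbps.
Stream data: 5.440 Mbps × 660 s = 3590.4 Mb.
With 4% container overhead: ×1.04.
3,734 Mb ÷ 8 = 466.8 MB → 0.4668 GB.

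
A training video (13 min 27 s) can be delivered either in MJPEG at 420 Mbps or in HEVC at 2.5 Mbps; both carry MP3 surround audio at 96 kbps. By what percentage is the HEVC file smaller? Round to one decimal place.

13 min 27 s = 807 s
Audio: 96 kbps = 0.096 Mbps.
MJPEG: 420.096 Mbps × 807 s = 339017.5 Mb = 39.467 GiB.
HEVC: 2.596 Mbps × 807 s = 2095.0 Mb = 0.244 GiB.
Reduction: (1 − 0.244/39.467) × 100 = 99.38%.

99.4%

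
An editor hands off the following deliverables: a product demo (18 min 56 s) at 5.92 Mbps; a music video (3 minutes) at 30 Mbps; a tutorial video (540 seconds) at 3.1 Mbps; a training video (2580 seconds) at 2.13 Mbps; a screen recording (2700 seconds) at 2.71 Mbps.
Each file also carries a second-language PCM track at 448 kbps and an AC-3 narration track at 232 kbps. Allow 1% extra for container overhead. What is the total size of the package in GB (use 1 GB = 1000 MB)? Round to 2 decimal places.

3.97 GB

Audio total: 448 + 232 = 680 kbps = 0.680 Mbps.
product demo: 6.600 Mbps × 1136 s × 1.01 = 7572.6 Mb
music video: 30.680 Mbps × 180 s × 1.01 = 5577.6 Mb
tutorial video: 3.780 Mbps × 540 s × 1.01 = 2061.6 Mb
training video: 2.810 Mbps × 2580 s × 1.01 = 7322.3 Mb
screen recording: 3.390 Mbps × 2700 s × 1.01 = 9244.5 Mb
Total: 31778.6 Mb = 3972.3 MB.
= 3.972 GB.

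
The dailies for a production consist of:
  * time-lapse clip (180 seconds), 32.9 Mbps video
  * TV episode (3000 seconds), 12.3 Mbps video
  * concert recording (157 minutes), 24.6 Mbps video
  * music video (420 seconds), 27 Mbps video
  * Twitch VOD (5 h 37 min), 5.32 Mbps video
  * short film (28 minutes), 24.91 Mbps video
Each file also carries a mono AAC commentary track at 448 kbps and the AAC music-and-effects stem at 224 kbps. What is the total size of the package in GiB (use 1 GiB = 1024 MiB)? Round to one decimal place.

53.4 GiB

Audio total: 448 + 224 = 672 kbps = 0.672 Mbps.
time-lapse clip: 33.572 Mbps × 180 s = 6043.0 Mb
TV episode: 12.972 Mbps × 3000 s = 38916.0 Mb
concert recording: 25.272 Mbps × 9420 s = 238062.2 Mb
music video: 27.672 Mbps × 420 s = 11622.2 Mb
Twitch VOD: 5.992 Mbps × 20220 s = 121158.2 Mb
short film: 25.582 Mbps × 1680 s = 42977.8 Mb
Total: 458779.4 Mb = 57347.4 MB.
= 53.41 GiB.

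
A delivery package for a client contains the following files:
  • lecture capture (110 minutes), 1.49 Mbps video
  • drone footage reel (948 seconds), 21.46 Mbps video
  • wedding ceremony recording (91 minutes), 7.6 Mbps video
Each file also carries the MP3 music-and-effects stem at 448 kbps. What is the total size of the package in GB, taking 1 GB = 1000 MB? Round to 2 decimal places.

Audio: 448 kbps = 0.448 Mbps.
lecture capture: 1.938 Mbps × 6600 s = 12790.8 Mb
drone footage reel: 21.908 Mbps × 948 s = 20768.8 Mb
wedding ceremony recording: 8.048 Mbps × 5460 s = 43942.1 Mb
Total: 77501.7 Mb = 9687.7 MB.
= 9.688 GB.

9.69 GB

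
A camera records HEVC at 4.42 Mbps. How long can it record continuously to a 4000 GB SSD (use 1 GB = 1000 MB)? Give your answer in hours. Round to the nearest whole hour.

2011 hours

Capacity: 4000 GB = 32,000,000 Mb.
Recording time: 32,000,000 / 4.420 = 7,239,819 s ≈ 2,011 hours.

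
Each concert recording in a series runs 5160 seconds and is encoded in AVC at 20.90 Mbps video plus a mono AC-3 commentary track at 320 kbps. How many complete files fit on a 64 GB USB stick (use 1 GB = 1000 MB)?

Audio: 320 kbps = 0.320 Mbps.
Total bitrate: 21.220 Mbps.
Per item: 21.220 Mbps × 5160 s = 109,495 Mb = 13,687 MB.
Capacity: 64 GB = 512,000 Mb; 4.68 items → 4 complete.

4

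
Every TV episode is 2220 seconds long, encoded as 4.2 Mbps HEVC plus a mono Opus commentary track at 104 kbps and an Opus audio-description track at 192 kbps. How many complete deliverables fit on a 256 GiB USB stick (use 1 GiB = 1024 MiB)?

220

Audio total: 104 + 192 = 296 kbps = 0.296 Mbps.
Total bitrate: 4.496 Mbps.
Per item: 4.496 Mbps × 2220 s = 9,981 Mb = 1,248 MB.
Capacity: 256 GiB = 2,199,023 Mb; 220.32 items → 220 complete.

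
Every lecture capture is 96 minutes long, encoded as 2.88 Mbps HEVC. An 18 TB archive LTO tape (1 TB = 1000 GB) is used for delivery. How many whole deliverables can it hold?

96 min = 5760 s
Per item: 2.880 Mbps × 5760 s = 16,589 Mb = 2,074 MB.
Capacity: 18 TB = 144,000,000 Mb; 8680.56 items → 8680 complete.

8680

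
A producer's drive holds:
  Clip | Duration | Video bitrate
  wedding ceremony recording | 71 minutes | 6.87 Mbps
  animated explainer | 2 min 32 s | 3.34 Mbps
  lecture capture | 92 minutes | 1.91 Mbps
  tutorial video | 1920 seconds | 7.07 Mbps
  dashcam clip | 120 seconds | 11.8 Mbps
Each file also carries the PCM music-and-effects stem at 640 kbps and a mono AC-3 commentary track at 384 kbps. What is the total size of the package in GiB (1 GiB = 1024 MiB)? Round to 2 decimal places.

7.87 GiB

Audio total: 640 + 384 = 1024 kbps = 1.024 Mbps.
wedding ceremony recording: 7.894 Mbps × 4260 s = 33628.4 Mb
animated explainer: 4.364 Mbps × 152 s = 663.3 Mb
lecture capture: 2.934 Mbps × 5520 s = 16195.7 Mb
tutorial video: 8.094 Mbps × 1920 s = 15540.5 Mb
dashcam clip: 12.824 Mbps × 120 s = 1538.9 Mb
Total: 67566.8 Mb = 8445.9 MB.
= 7.866 GiB.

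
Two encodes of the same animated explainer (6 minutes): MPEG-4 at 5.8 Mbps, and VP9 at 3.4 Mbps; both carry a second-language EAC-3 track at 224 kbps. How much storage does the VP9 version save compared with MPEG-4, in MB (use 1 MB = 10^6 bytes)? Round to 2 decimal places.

108.00 MB

6 min = 360 s
Audio: 224 kbps = 0.224 Mbps.
MPEG-4: 6.024 Mbps × 360 s = 2168.6 Mb = 271.080 MB.
VP9: 3.624 Mbps × 360 s = 1304.6 Mb = 163.080 MB.
Saving: 271.080 − 163.080 = 108.000 MB.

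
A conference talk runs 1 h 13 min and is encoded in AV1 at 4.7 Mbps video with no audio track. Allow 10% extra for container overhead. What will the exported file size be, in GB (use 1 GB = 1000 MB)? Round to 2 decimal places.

2.83 GB

1 h 13 min = 73 min = 4380 s
Total bitrate: 4.7 Mbps.
Stream data: 4.700 Mbps × 4380 s = 20586.0 Mb.
With 10% container overhead: ×1.10.
22,645 Mb ÷ 8 = 2,831 MB → 2.831 GB.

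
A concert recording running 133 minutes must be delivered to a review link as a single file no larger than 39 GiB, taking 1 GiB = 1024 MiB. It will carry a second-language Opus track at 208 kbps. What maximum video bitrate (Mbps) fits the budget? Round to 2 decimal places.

Budget: 39 GiB = 335007.4 Mb.
133 min = 7980 s
Total bitrate budget: 335007.4 Mb / 7980 s = 41.981 Mbps.
Audio: 208 kbps = 0.208 Mbps.
Video: 41.981 − 0.208 = 41.773 Mbps.

41.77 Mbps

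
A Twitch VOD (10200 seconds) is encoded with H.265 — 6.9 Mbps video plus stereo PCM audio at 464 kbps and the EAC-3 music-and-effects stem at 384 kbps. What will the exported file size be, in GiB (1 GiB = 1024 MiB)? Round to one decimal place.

9.2 GiB

Audio total: 464 + 384 = 848 kbps = 0.848 Mbps.
Total bitrate: 6.9 + 0.848 = 7.748 Mbps.
Stream data: 7.748 Mbps × 10200 s = 79029.6 Mb.
79,030 Mb = 9,878,700,000 bytes ÷ 1,073,741,824 = 9.200 GiB.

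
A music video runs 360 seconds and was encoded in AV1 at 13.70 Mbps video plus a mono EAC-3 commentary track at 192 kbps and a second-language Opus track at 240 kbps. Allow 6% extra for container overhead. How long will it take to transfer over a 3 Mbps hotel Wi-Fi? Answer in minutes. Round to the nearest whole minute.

30 minutes

Audio total: 192 + 240 = 432 kbps = 0.432 Mbps.
Total bitrate: 14.132 Mbps.
File: 14.132 Mbps × 360 s = 5087.5 Mb.
With 6% container overhead: ×1.06. → 5392.8 Mb.
At 3 Mbps: 5392.8 / 3 = 1797.6 s ≈ 30 minutes.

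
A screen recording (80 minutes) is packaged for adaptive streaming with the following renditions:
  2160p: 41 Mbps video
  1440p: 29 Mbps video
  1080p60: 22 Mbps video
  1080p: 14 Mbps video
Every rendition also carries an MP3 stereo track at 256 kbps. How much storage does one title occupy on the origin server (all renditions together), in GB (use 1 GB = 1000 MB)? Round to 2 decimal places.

64.21 GB

80 min = 4800 s
Audio: 256 kbps = 0.256 Mbps.
Sum of rendition bitrates: (41+0.256) + (29+0.256) + (22+0.256) + (14+0.256) = 107.024 Mbps.
× 4800 s = 513,715 Mb = 64,214 MB = 64.21 GB.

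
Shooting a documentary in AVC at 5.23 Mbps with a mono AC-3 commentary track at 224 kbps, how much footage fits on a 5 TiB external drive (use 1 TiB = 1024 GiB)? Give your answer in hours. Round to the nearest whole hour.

Audio: 224 kbps = 0.224 Mbps.
Total bitrate: 5.23 + 0.224 = 5.454 Mbps.
Capacity: 5 TiB = 43,980,465 Mb.
Recording time: 43,980,465 / 5.454 = 8,063,892 s ≈ 2,240 hours.

2240 hours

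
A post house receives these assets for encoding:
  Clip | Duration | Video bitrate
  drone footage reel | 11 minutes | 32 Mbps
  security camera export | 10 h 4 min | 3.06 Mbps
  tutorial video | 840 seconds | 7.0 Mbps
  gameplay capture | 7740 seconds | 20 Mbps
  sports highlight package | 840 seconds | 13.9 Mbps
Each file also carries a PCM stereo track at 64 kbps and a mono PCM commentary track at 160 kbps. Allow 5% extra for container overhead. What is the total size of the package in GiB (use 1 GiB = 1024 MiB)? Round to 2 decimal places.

38.47 GiB

Audio total: 64 + 160 = 224 kbps = 0.224 Mbps.
drone footage reel: 32.224 Mbps × 660 s × 1.05 = 22331.2 Mb
security camera export: 3.284 Mbps × 36240 s × 1.05 = 124962.8 Mb
tutorial video: 7.224 Mbps × 840 s × 1.05 = 6371.6 Mb
gameplay capture: 20.224 Mbps × 7740 s × 1.05 = 164360.4 Mb
sports highlight package: 14.124 Mbps × 840 s × 1.05 = 12457.4 Mb
Total: 330483.4 Mb = 41310.4 MB.
= 38.47 GiB.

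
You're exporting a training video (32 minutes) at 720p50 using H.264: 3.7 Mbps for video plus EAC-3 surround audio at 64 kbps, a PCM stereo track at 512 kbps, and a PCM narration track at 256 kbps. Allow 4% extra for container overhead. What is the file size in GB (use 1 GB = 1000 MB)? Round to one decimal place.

32 min = 1920 s
Audio total: 64 + 512 + 256 = 832 kbps = 0.832 Mbps.
Total bitrate: 3.7 + 0.832 = 4.532 Mbps.
Stream data: 4.532 Mbps × 1920 s = 8701.4 Mb.
With 4% container overhead: ×1.04.
9,049 Mb ÷ 8 = 1,131 MB → 1.131 GB.

1.1 GB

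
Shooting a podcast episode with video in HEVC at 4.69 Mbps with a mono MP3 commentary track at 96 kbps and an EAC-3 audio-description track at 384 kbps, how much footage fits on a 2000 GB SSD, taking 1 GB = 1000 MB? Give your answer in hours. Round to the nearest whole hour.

860 hours

Audio total: 96 + 384 = 480 kbps = 0.480 Mbps.
Total bitrate: 4.69 + 0.480 = 5.170 Mbps.
Capacity: 2000 GB = 16,000,000 Mb.
Recording time: 16,000,000 / 5.170 = 3,094,778 s ≈ 860 hours.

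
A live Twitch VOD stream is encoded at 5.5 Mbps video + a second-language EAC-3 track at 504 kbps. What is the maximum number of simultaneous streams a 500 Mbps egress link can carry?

83

Audio: 504 kbps = 0.504 Mbps.
Per-viewer media rate: 6.004 Mbps.
500 Mbps = 500.0 Mbps; 500.0 / 6.004 = 83.28 → 83 viewers.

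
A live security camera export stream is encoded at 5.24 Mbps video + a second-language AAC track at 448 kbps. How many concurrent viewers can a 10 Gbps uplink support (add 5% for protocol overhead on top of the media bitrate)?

1674

Audio: 448 kbps = 0.448 Mbps.
Per-viewer media rate: 5.688 Mbps.
On the wire with 5% overhead: 5.972 Mbps.
10 Gbps = 10,000 Mbps; 10,000 / 5.972 = 1674.37 → 1674 viewers.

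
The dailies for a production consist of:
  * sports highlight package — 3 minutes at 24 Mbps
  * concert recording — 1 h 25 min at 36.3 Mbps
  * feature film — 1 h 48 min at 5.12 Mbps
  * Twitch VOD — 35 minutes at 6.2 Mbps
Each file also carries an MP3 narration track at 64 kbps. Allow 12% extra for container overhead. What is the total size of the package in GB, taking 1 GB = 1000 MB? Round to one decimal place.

33.1 GB

Audio: 64 kbps = 0.064 Mbps.
sports highlight package: 24.064 Mbps × 180 s × 1.12 = 4851.3 Mb
concert recording: 36.364 Mbps × 5100 s × 1.12 = 207711.2 Mb
feature film: 5.184 Mbps × 6480 s × 1.12 = 37623.4 Mb
Twitch VOD: 6.264 Mbps × 2100 s × 1.12 = 14732.9 Mb
Total: 264918.8 Mb = 33114.8 MB.
= 33.11 GB.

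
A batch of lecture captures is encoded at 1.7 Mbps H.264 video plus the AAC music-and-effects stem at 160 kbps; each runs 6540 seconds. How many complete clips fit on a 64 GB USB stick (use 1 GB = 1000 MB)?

Audio: 160 kbps = 0.160 Mbps.
Total bitrate: 1.860 Mbps.
Per item: 1.860 Mbps × 6540 s = 12,164 Mb = 1,521 MB.
Capacity: 64 GB = 512,000 Mb; 42.09 items → 42 complete.

42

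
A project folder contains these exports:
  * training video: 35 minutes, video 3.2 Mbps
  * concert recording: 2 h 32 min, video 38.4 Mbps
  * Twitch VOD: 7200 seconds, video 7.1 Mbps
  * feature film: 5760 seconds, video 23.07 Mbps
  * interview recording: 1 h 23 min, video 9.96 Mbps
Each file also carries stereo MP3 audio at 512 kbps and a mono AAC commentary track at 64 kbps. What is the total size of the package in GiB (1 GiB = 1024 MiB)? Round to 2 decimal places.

70.70 GiB

Audio total: 512 + 64 = 576 kbps = 0.576 Mbps.
training video: 3.776 Mbps × 2100 s = 7929.6 Mb
concert recording: 38.976 Mbps × 9120 s = 355461.1 Mb
Twitch VOD: 7.676 Mbps × 7200 s = 55267.2 Mb
feature film: 23.646 Mbps × 5760 s = 136201.0 Mb
interview recording: 10.536 Mbps × 4980 s = 52469.3 Mb
Total: 607328.2 Mb = 75916.0 MB.
= 70.70 GiB.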